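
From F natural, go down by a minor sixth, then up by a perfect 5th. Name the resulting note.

E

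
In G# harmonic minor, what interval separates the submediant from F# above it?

major second

The submediant of G# harmonic minor is E.
E up to F#: letters E→F make it a second; 2 semitones makes it major.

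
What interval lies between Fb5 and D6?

Counting letters F–G–A–B–C–D gives a sixth.
Fb→D = 10 semitones, 1 wider than the major sixth (9), so augmented.

augmented sixth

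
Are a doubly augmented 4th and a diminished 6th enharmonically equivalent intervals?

Yes

A doubly augmented fourth spans 7 semitones; a diminished sixth spans 7.
They are enharmonically equivalent.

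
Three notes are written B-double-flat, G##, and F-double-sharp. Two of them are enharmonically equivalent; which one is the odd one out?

F##

In 12-tone equal temperament, enharmonic equivalents share a pitch class. Bbb is pitch class 9; G## is pitch class 9; F## is pitch class 7.
Bbb and G## share pitch class 9, while F## is pitch class 7.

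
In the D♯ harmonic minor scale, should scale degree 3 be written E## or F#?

Each scale degree takes a distinct letter name. Degree 3 of a scale on D must use the letter F.
F# and E## are enharmonically the same pitch, but only F# uses the letter F, so it is the correct spelling here.

F#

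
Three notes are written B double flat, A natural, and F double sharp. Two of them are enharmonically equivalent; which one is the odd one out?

In 12-tone equal temperament, enharmonic equivalents share a pitch class. Bbb is pitch class 9; A is pitch class 9; F## is pitch class 7.
Bbb and A share pitch class 9, while F## is pitch class 7.

F##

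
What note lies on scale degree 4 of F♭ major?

Degree 4 takes the letter 3 steps above F, which is B.
In major, degree 4 sits 5 semitones above the tonic. Fb + 5 semitones is pitch class 9, spelled on B as Bbb.

Bbb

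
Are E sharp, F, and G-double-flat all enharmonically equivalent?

Yes

E# = pitch class 5 and F = pitch class 5 and Gbb = pitch class 5 — the same pitch class, so they are enharmonic equivalents.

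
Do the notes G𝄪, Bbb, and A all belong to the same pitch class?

G## is pitch class 9; Bbb is pitch class 9; A is pitch class 9.
All spellings map to pitch class 9, so they are enharmonically equivalent.

Yes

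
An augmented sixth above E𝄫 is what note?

A sixth above E lands on the letter C.
An augmented sixth spans 10 semitones, so Ebb moves to pitch class 0. On the letter C that is C.

C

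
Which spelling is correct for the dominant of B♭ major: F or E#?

Each scale degree takes a distinct letter name. Degree 5 of a scale on B must use the letter F.
F and E# are enharmonically the same pitch, but only F uses the letter F, so it is the correct spelling here.

F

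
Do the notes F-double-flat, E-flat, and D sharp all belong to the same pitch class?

Fbb = pitch class 3 and Eb = pitch class 3 and D# = pitch class 3 — the same pitch class, so they are enharmonic equivalents.

Yes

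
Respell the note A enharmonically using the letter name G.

A is pitch class 9. The letter G alone is pitch class 7.
To reach pitch class 9 from G requires an offset of +2 semitones, i.e. double sharp: G##.

G##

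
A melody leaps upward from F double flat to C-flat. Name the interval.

augmented fifth

The letter names run F→C, a span of 4 letter steps, so the interval is some kind of fifth.
Fbb to Cb is 8 semitones. A perfect fifth is 7, so 8 makes it augmented.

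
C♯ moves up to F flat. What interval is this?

The letter names run C→F, a span of 3 letter steps, so the interval is some kind of fourth.
C# to Fb is 3 semitones. A perfect fourth is 5, so 3 makes it doubly diminished.

doubly diminished fourth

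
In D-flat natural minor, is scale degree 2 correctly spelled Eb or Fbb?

Eb

Each scale degree takes a distinct letter name. Degree 2 of a scale on D must use the letter E.
Eb and Fbb are enharmonically the same pitch, but only Eb uses the letter E, so it is the correct spelling here.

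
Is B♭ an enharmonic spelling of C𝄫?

Bb is pitch class 10; Cbb is pitch class 10.
All spellings map to pitch class 10, so they are enharmonically equivalent.

Yes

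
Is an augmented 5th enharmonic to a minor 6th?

An augmented fifth spans 8 semitones; a minor sixth spans 8.
They are enharmonically equivalent.

Yes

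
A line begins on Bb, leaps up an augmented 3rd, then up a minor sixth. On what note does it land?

B

An augmented third up from Bb is D# (letter D, 5 semitones up).
A minor sixth up from D# is B (letter B, 8 semitones up).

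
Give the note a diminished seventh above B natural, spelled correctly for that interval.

Ab

B up a major seventh is A#, so the target letter is A.
From B, a diminished seventh is 9 semitones up: Ab.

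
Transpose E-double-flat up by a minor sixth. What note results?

E up a major sixth is C#, so the target letter is C.
From Ebb, a minor sixth is 8 semitones up: Cbb.

Cbb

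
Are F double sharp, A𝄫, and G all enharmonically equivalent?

F## = pitch class 7 and Abb = pitch class 7 and G = pitch class 7 — the same pitch class, so they are enharmonic equivalents.

Yes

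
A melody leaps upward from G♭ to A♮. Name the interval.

augmented second

The letter names run G→A, a span of 1 letter step, so the interval is some kind of second.
Gb to A is 3 semitones. A major second is 2, so 3 makes it augmented.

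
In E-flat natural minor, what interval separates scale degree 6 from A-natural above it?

Scale degree 6 of Eb natural minor is Cb.
Cb up to A: letters C→A make it a sixth; 10 semitones makes it augmented.

augmented sixth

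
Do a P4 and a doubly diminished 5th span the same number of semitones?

Yes

A perfect fourth spans 5 semitones; a doubly diminished fifth spans 5.
They are enharmonically equivalent.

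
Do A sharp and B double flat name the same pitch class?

No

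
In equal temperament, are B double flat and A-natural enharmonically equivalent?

Bbb is pitch class 9; A is pitch class 9.
All spellings map to pitch class 9, so they are enharmonically equivalent.

Yes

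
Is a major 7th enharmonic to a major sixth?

A major seventh spans 11 semitones; a major sixth spans 9.
The spans differ, so they are not enharmonic equivalents.

No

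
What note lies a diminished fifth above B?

F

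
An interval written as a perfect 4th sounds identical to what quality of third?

A perfect fourth spans 5 semitones.
A third spanning 5 semitones is augmented (the major third is 4).

augmented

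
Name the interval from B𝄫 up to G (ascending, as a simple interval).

The letter names run B→G, a span of 5 letter steps, so the interval is some kind of sixth.
Bbb to G is 10 semitones. A major sixth is 9, so 10 makes it augmented.

augmented sixth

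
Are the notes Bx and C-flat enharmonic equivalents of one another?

Two spellings are enharmonically equivalent only if they share a pitch class.
Here B## → 1, Cb → 11; 1 ≠ 11, so they are not.

No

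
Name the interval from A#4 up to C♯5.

The letter names run A→C, a span of 2 letter steps, so the interval is some kind of third.
A# to C# is 3 semitones. A major third is 4, so 3 makes it minor.

minor third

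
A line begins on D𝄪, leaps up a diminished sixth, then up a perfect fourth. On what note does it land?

A diminished sixth up from D## is B (letter B, 7 semitones up).
A perfect fourth up from B is E (letter E, 5 semitones up).

E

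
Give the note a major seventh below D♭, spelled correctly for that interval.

Ebb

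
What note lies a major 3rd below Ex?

A third below E lands on the letter C.
A major third spans 4 semitones, so E## moves to pitch class 2. On the letter C that is C##.

C##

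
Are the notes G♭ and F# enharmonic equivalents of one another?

Yes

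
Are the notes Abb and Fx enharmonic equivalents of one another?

Yes

Abb is pitch class 7; F## is pitch class 7.
All spellings map to pitch class 7, so they are enharmonically equivalent.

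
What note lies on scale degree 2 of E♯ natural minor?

The E# natural minor scale runs E# F## G# A# B# C# D#.
Degree 2 is F##.

F##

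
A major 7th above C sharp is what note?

B#

A seventh above C lands on the letter B.
A major seventh spans 11 semitones, so C# moves to pitch class 0. On the letter B that is B#.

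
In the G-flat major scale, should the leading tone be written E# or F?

Each scale degree takes a distinct letter name. Degree 7 of a scale on G must use the letter F.
F and E# are enharmonically the same pitch, but only F uses the letter F, so it is the correct spelling here.

F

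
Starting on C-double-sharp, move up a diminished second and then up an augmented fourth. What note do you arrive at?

A diminished second up from C## is D (letter D, 0 semitones up).
An augmented fourth up from D is G# (letter G, 6 semitones up).

G#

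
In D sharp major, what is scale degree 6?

B#

Degree 6 takes the letter 5 steps above D, which is B.
In major, degree 6 sits 9 semitones above the tonic. D# + 9 semitones is pitch class 0, spelled on B as B#.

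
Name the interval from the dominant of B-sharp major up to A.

diminished third

The dominant of B# major is F##.
F## up to A: letters F→A make it a third; 2 semitones makes it diminished.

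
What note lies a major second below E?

D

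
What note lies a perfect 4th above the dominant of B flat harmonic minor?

Bb

The dominant of Bb harmonic minor is F.
A perfect fourth (5 semitones) above F lands on the letter B, giving Bb.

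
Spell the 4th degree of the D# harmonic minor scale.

G#

Degree 4 takes the letter 3 steps above D, which is G.
In harmonic minor, degree 4 sits 5 semitones above the tonic. D# + 5 semitones is pitch class 8, spelled on G as G#.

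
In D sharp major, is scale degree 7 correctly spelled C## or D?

Each scale degree takes a distinct letter name. Degree 7 of a scale on D must use the letter C.
C## and D are enharmonically the same pitch, but only C## uses the letter C, so it is the correct spelling here.

C##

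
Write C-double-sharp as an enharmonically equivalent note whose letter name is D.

C## is pitch class 2. The letter D alone is pitch class 2.
Pitch class 2 on D needs no accidental: D.

D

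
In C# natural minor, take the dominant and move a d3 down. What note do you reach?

E##

The dominant of C# natural minor is G#.
A diminished third (2 semitones) below G# lands on the letter E, giving E##.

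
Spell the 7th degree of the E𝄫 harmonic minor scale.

The Ebb harmonic minor scale runs Ebb Fb Gbb Abb Bbb Cbb Db.
Degree 7 is Db.

Db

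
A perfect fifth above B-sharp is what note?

A fifth above B lands on the letter F.
A perfect fifth spans 7 semitones, so B# moves to pitch class 7. On the letter F that is F##.

F##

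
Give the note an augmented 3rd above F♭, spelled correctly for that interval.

A

F up a major third is A, so the target letter is A.
From Fb, an augmented third is 5 semitones up: A.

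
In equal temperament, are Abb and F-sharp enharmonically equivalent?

Two spellings are enharmonically equivalent only if they share a pitch class.
Here Abb → 7, F# → 6; 6 ≠ 7, so they are not.

No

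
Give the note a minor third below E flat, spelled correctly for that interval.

C

E down a major third is C, so the target letter is C.
From Eb, a minor third is 3 semitones down: C.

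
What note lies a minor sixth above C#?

A sixth above C lands on the letter A.
A minor sixth spans 8 semitones, so C# moves to pitch class 9. On the letter A that is A.

A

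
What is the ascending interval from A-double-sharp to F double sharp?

minor sixth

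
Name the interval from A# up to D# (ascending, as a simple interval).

perfect fourth

Counting letters A–B–C–D gives a fourth.
A#→D# = 5 semitones, exactly the perfect fourth.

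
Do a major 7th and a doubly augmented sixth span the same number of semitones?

A major seventh spans 11 semitones; a doubly augmented sixth spans 11.
They are enharmonically equivalent.

Yes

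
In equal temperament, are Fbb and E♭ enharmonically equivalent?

Yes

Fbb = pitch class 3 and Eb = pitch class 3 — the same pitch class, so they are enharmonic equivalents.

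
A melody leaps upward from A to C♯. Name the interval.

major third

The letter names run A→C, a span of 2 letter steps, so the interval is some kind of third.
A to C# is 4 semitones. A major third is 4, so 4 makes it major.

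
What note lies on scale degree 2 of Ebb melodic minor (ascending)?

Degree 2 takes the letter 1 step above E, which is F.
In melodic minor (ascending), degree 2 sits 2 semitones above the tonic. Ebb + 2 semitones is pitch class 4, spelled on F as Fb.

Fb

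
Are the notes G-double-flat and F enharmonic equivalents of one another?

Gbb is pitch class 5; F is pitch class 5.
All spellings map to pitch class 5, so they are enharmonically equivalent.

Yes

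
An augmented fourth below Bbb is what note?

B down a perfect fourth is F#, so the target letter is F.
From Bbb, an augmented fourth is 6 semitones down: Fbb.

Fbb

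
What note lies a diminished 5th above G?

Db

G up a perfect fifth is D, so the target letter is D.
From G, a diminished fifth is 6 semitones up: Db.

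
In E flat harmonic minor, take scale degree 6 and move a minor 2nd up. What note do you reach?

Dbb

Scale degree 6 of Eb harmonic minor is Cb.
A minor second (1 semitone) above Cb lands on the letter D, giving Dbb.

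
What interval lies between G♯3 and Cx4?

augmented fourth

The letter names run G→C, a span of 3 letter steps, so the interval is some kind of fourth.
G# to C## is 6 semitones. A perfect fourth is 5, so 6 makes it augmented.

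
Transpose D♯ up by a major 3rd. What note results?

D up a major third is F#, so the target letter is F.
From D#, a major third is 4 semitones up: F##.

F##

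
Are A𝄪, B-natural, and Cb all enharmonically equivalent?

Yes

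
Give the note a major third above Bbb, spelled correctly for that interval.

Db

A third above B lands on the letter D.
A major third spans 4 semitones, so Bbb moves to pitch class 1. On the letter D that is Db.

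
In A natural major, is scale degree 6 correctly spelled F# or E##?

F#

Each scale degree takes a distinct letter name. Degree 6 of a scale on A must use the letter F.
F# and E## are enharmonically the same pitch, but only F# uses the letter F, so it is the correct spelling here.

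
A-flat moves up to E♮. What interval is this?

augmented fifth

The letter names run A→E, a span of 4 letter steps, so the interval is some kind of fifth.
Ab to E is 8 semitones. A perfect fifth is 7, so 8 makes it augmented.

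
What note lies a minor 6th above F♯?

D

F up a major sixth is D, so the target letter is D.
From F#, a minor sixth is 8 semitones up: D.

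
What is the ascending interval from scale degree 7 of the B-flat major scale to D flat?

diminished fourth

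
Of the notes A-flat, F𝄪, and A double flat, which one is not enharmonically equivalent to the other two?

Ab

In 12-tone equal temperament, enharmonic equivalents share a pitch class. Ab is pitch class 8; F## is pitch class 7; Abb is pitch class 7.
F## and Abb share pitch class 7, while Ab is pitch class 8.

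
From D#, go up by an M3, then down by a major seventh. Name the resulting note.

G#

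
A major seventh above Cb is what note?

A seventh above C lands on the letter B.
A major seventh spans 11 semitones, so Cb moves to pitch class 10. On the letter B that is Bb.

Bb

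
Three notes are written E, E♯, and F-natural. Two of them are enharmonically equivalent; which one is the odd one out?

In 12-tone equal temperament, enharmonic equivalents share a pitch class. E is pitch class 4; E# is pitch class 5; F is pitch class 5.
E# and F share pitch class 5, while E is pitch class 4.

E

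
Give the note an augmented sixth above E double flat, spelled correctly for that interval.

C

A sixth above E lands on the letter C.
An augmented sixth spans 10 semitones, so Ebb moves to pitch class 0. On the letter C that is C.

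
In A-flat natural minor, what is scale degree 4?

Degree 4 takes the letter 3 steps above A, which is D.
In natural minor, degree 4 sits 5 semitones above the tonic. Ab + 5 semitones is pitch class 1, spelled on D as Db.

Db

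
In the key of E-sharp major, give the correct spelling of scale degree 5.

B#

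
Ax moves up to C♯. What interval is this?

The letter names run A→C, a span of 2 letter steps, so the interval is some kind of third.
A## to C# is 2 semitones. A major third is 4, so 2 makes it diminished.

diminished third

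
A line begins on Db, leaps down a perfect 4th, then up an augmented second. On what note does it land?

A perfect fourth down from Db is Ab (letter A, 5 semitones down).
An augmented second up from Ab is B (letter B, 3 semitones up).

B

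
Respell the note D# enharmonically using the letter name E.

D# is pitch class 3. The letter E alone is pitch class 4.
To reach pitch class 3 from E requires an offset of -1 semitone, i.e. flat: Eb.

Eb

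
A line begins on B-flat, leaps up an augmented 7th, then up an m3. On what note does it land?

An augmented seventh up from Bb is A# (letter A, 12 semitones up).
A minor third up from A# is C# (letter C, 3 semitones up).

C#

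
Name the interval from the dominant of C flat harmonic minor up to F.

major seventh

The dominant of Cb harmonic minor is Gb.
Gb up to F: letters G→F make it a seventh; 11 semitones makes it major.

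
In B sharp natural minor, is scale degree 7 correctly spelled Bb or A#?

A#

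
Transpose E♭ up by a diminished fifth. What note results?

Bbb

E up a perfect fifth is B, so the target letter is B.
From Eb, a diminished fifth is 6 semitones up: Bbb.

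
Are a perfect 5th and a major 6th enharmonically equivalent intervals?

No

A perfect fifth spans 7 semitones; a major sixth spans 9.
The spans differ, so they are not enharmonic equivalents.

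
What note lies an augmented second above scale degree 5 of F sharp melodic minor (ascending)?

Scale degree 5 of F# melodic minor (ascending) is C#.
An augmented second (3 semitones) above C# lands on the letter D, giving D##.

D##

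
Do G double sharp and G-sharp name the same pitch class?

No

Two spellings are enharmonically equivalent only if they share a pitch class.
Here G## → 9, G# → 8; 8 ≠ 9, so they are not.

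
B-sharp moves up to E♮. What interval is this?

diminished fourth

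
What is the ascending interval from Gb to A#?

Counting letters G–A gives a second.
Gb→A# = 4 semitones, 2 wider than the major second (2), so doubly augmented.

doubly augmented second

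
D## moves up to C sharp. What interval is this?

The letter names run D→C, a span of 6 letter steps, so the interval is some kind of seventh.
D## to C# is 9 semitones. A major seventh is 11, so 9 makes it diminished.

diminished seventh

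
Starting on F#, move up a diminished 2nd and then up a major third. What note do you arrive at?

A diminished second up from F# is Gb (letter G, 0 semitones up).
A major third up from Gb is Bb (letter B, 4 semitones up).

Bb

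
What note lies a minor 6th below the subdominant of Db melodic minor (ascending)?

The subdominant of Db melodic minor (ascending) is Gb.
A minor sixth (8 semitones) below Gb lands on the letter B, giving Bb.

Bb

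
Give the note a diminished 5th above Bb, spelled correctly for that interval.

A fifth above B lands on the letter F.
A diminished fifth spans 6 semitones, so Bb moves to pitch class 4. On the letter F that is Fb.

Fb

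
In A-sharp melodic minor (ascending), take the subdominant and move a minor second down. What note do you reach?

The subdominant of A# melodic minor (ascending) is D#.
A minor second (1 semitone) below D# lands on the letter C, giving C##.

C##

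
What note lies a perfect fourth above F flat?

Bbb

A fourth above F lands on the letter B.
A perfect fourth spans 5 semitones, so Fb moves to pitch class 9. On the letter B that is Bbb.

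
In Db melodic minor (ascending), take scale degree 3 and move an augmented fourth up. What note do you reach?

Bb

Scale degree 3 of Db melodic minor (ascending) is Fb.
An augmented fourth (6 semitones) above Fb lands on the letter B, giving Bb.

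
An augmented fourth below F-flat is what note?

A fourth below F lands on the letter C.
An augmented fourth spans 6 semitones, so Fb moves to pitch class 10. On the letter C that is Cbb.

Cbb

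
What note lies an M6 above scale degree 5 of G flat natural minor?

Bb

Scale degree 5 of Gb natural minor is Db.
A major sixth (9 semitones) above Db lands on the letter B, giving Bb.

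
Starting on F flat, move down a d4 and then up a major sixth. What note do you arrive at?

A diminished fourth down from Fb is C (letter C, 4 semitones down).
A major sixth up from C is A (letter A, 9 semitones up).

A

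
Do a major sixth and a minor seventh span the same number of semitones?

No

A major sixth spans 9 semitones; a minor seventh spans 10.
The spans differ, so they are not enharmonic equivalents.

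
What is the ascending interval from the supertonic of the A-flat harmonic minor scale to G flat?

minor sixth

The supertonic of Ab harmonic minor is Bb.
Bb up to Gb: letters B→G make it a sixth; 8 semitones makes it minor.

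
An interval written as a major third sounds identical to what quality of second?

A major third spans 4 semitones.
A second spanning 4 semitones is doubly augmented (the major second is 2).

doubly augmented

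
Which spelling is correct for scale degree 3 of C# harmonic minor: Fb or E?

E

Each scale degree takes a distinct letter name. Degree 3 of a scale on C must use the letter E.
E and Fb are enharmonically the same pitch, but only E uses the letter E, so it is the correct spelling here.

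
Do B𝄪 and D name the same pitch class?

No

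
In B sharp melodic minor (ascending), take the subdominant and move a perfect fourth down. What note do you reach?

B#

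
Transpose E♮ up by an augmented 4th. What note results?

A fourth above E lands on the letter A.
An augmented fourth spans 6 semitones, so E moves to pitch class 10. On the letter A that is A#.

A#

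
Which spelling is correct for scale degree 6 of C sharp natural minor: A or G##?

A

Each scale degree takes a distinct letter name. Degree 6 of a scale on C must use the letter A.
A and G## are enharmonically the same pitch, but only A uses the letter A, so it is the correct spelling here.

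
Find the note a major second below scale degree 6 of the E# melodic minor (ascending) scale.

B#

Scale degree 6 of E# melodic minor (ascending) is C##.
A major second (2 semitones) below C## lands on the letter B, giving B#.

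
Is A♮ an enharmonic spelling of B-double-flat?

A is pitch class 9; Bbb is pitch class 9.
All spellings map to pitch class 9, so they are enharmonically equivalent.

Yes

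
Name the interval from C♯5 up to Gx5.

augmented fifth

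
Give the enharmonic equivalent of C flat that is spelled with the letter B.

Plain B sits at the same pitch as Cb, so on the letter B the same pitch needs a natural: B.

B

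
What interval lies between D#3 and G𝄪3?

augmented fourth

Counting letters D–E–F–G gives a fourth.
D#→G## = 6 semitones, 1 wider than the perfect fourth (5), so augmented.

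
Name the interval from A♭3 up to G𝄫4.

diminished seventh

Counting letters A–B–C–D–E–F–G gives a seventh.
Ab→Gbb = 9 semitones, 2 narrower than the major seventh (11), so diminished.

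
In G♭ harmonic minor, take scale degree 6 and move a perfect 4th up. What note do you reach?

Scale degree 6 of Gb harmonic minor is Ebb.
A perfect fourth (5 semitones) above Ebb lands on the letter A, giving Abb.

Abb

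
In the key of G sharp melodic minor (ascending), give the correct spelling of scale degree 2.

A#

Degree 2 takes the letter 1 step above G, which is A.
In melodic minor (ascending), degree 2 sits 2 semitones above the tonic. G# + 2 semitones is pitch class 10, spelled on A as A#.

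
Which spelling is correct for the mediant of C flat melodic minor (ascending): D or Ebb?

Ebb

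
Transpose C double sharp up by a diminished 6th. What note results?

A

A sixth above C lands on the letter A.
A diminished sixth spans 7 semitones, so C## moves to pitch class 9. On the letter A that is A.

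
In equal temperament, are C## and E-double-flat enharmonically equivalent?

Yes

C## is pitch class 2; Ebb is pitch class 2.
All spellings map to pitch class 2, so they are enharmonically equivalent.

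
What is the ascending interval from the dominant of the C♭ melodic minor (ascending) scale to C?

augmented fourth

The dominant of Cb melodic minor (ascending) is Gb.
Gb up to C: letters G→C make it a fourth; 6 semitones makes it augmented.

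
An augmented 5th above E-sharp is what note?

B##

A fifth above E lands on the letter B.
An augmented fifth spans 8 semitones, so E# moves to pitch class 1. On the letter B that is B##.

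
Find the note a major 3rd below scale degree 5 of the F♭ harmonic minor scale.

Abb

Scale degree 5 of Fb harmonic minor is Cb.
A major third (4 semitones) below Cb lands on the letter A, giving Abb.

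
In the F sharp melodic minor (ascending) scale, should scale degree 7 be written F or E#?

E#

Each scale degree takes a distinct letter name. Degree 7 of a scale on F must use the letter E.
E# and F are enharmonically the same pitch, but only E# uses the letter E, so it is the correct spelling here.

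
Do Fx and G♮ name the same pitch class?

Yes

F## is pitch class 7; G is pitch class 7.
All spellings map to pitch class 7, so they are enharmonically equivalent.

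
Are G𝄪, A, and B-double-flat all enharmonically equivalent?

Yes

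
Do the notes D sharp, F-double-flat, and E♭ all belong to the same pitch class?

Yes

D# = pitch class 3 and Fbb = pitch class 3 and Eb = pitch class 3 — the same pitch class, so they are enharmonic equivalents.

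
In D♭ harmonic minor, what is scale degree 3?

Fb

Degree 3 takes the letter 2 steps above D, which is F.
In harmonic minor, degree 3 sits 3 semitones above the tonic. Db + 3 semitones is pitch class 4, spelled on F as Fb.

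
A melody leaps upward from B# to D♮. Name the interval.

diminished third

Counting letters B–C–D gives a third.
B#→D = 2 semitones, 2 narrower than the major third (4), so diminished.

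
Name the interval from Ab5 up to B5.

augmented second

The letter names run A→B, a span of 1 letter step, so the interval is some kind of second.
Ab to B is 3 semitones. A major second is 2, so 3 makes it augmented.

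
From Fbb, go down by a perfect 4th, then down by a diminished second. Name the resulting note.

A perfect fourth down from Fbb is Cbb (letter C, 5 semitones down).
A diminished second down from Cbb is Bb (letter B, 0 semitones down).

Bb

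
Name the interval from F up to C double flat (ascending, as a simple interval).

The letter names run F→C, a span of 4 letter steps, so the interval is some kind of fifth.
F to Cbb is 5 semitones. A perfect fifth is 7, so 5 makes it doubly diminished.

doubly diminished fifth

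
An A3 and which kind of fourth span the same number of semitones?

perfect

An augmented third spans 5 semitones.
A fourth spanning 5 semitones is perfect (the perfect fourth is 5).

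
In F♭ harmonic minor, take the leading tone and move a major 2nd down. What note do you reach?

Db

The leading tone of Fb harmonic minor is Eb.
A major second (2 semitones) below Eb lands on the letter D, giving Db.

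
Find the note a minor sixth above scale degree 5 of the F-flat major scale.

Abb

Scale degree 5 of Fb major is Cb.
A minor sixth (8 semitones) above Cb lands on the letter A, giving Abb.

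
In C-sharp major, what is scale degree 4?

The C# major scale runs C# D# E# F# G# A# B#.
Degree 4 is F#.

F#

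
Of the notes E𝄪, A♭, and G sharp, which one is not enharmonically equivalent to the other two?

E##

In 12-tone equal temperament, enharmonic equivalents share a pitch class. E## is pitch class 6; Ab is pitch class 8; G# is pitch class 8.
Ab and G# share pitch class 8, while E## is pitch class 6.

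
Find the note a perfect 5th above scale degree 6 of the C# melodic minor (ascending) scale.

E#

Scale degree 6 of C# melodic minor (ascending) is A#.
A perfect fifth (7 semitones) above A# lands on the letter E, giving E#.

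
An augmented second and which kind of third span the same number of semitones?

An augmented second spans 3 semitones.
A third spanning 3 semitones is minor (the major third is 4).

minor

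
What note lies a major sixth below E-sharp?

G#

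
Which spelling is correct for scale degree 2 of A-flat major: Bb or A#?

Bb

Each scale degree takes a distinct letter name. Degree 2 of a scale on A must use the letter B.
Bb and A# are enharmonically the same pitch, but only Bb uses the letter B, so it is the correct spelling here.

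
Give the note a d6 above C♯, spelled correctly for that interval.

Ab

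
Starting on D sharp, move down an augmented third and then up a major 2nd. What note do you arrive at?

C

An augmented third down from D# is Bb (letter B, 5 semitones down).
A major second up from Bb is C (letter C, 2 semitones up).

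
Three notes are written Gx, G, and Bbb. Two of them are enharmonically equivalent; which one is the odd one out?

G

In 12-tone equal temperament, enharmonic equivalents share a pitch class. G## is pitch class 9; G is pitch class 7; Bbb is pitch class 9.
G## and Bbb share pitch class 9, while G is pitch class 7.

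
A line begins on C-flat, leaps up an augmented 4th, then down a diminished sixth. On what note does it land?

An augmented fourth up from Cb is F (letter F, 6 semitones up).
A diminished sixth down from F is A# (letter A, 7 semitones down).

A#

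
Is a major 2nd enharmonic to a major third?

No

A major second spans 2 semitones; a major third spans 4.
The spans differ, so they are not enharmonic equivalents.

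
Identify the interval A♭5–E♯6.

The letter names run A→E, a span of 4 letter steps, so the interval is some kind of fifth.
Ab to E# is 9 semitones. A perfect fifth is 7, so 9 makes it doubly augmented.

doubly augmented fifth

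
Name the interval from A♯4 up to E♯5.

perfect fifth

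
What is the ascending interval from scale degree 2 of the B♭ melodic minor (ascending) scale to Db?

minor second

Scale degree 2 of Bb melodic minor (ascending) is C.
C up to Db: letters C→D make it a second; 1 semitone makes it minor.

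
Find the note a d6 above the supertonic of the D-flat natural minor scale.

The supertonic of Db natural minor is Eb.
A diminished sixth (7 semitones) above Eb lands on the letter C, giving Cbb.

Cbb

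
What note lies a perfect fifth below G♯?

A fifth below G lands on the letter C.
A perfect fifth spans 7 semitones, so G# moves to pitch class 1. On the letter C that is C#.

C#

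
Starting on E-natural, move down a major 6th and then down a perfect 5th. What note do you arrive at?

C

A major sixth down from E is G (letter G, 9 semitones down).
A perfect fifth down from G is C (letter C, 7 semitones down).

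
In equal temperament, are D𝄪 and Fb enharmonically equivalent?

Yes

D## = pitch class 4 and Fb = pitch class 4 — the same pitch class, so they are enharmonic equivalents.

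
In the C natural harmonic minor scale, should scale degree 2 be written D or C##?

D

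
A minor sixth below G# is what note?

B#

G down a major sixth is Bb, so the target letter is B.
From G#, a minor sixth is 8 semitones down: B#.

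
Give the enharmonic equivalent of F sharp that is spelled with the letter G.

Gb

Plain G sits 1 semitone above F#, so on the letter G the same pitch needs a flat: Gb.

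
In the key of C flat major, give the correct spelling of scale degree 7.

Bb

The Cb major scale runs Cb Db Eb Fb Gb Ab Bb.
Degree 7 is Bb.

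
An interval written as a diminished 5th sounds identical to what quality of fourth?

augmented

A diminished fifth spans 6 semitones.
A fourth spanning 6 semitones is augmented (the perfect fourth is 5).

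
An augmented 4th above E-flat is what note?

A

A fourth above E lands on the letter A.
An augmented fourth spans 6 semitones, so Eb moves to pitch class 9. On the letter A that is A.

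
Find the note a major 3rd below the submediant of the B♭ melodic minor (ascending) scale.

Eb

The submediant of Bb melodic minor (ascending) is G.
A major third (4 semitones) below G lands on the letter E, giving Eb.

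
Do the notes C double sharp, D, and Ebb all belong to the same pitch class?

Yes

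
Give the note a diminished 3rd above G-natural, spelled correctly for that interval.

A third above G lands on the letter B.
A diminished third spans 2 semitones, so G moves to pitch class 9. On the letter B that is Bbb.

Bbb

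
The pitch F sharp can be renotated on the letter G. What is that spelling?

Gb

F# is pitch class 6. The letter G alone is pitch class 7.
To reach pitch class 6 from G requires an offset of -1 semitone, i.e. flat: Gb.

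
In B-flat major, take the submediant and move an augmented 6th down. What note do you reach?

Bbb

The submediant of Bb major is G.
An augmented sixth (10 semitones) below G lands on the letter B, giving Bbb.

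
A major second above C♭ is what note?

Db

A second above C lands on the letter D.
A major second spans 2 semitones, so Cb moves to pitch class 1. On the letter D that is Db.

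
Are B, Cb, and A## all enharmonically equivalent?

B is pitch class 11; Cb is pitch class 11; A## is pitch class 11.
All spellings map to pitch class 11, so they are enharmonically equivalent.

Yes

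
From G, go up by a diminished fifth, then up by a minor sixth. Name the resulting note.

A diminished fifth up from G is Db (letter D, 6 semitones up).
A minor sixth up from Db is Bbb (letter B, 8 semitones up).

Bbb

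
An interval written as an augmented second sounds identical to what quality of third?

An augmented second spans 3 semitones.
A third spanning 3 semitones is minor (the major third is 4).

minor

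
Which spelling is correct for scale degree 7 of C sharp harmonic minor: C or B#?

Each scale degree takes a distinct letter name. Degree 7 of a scale on C must use the letter B.
B# and C are enharmonically the same pitch, but only B# uses the letter B, so it is the correct spelling here.

B#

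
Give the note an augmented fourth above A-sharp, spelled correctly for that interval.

A fourth above A lands on the letter D.
An augmented fourth spans 6 semitones, so A# moves to pitch class 4. On the letter D that is D##.

D##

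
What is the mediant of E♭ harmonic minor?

Gb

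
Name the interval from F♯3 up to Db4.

Counting letters F–G–A–B–C–D gives a sixth.
F#→Db = 7 semitones, 2 narrower than the major sixth (9), so diminished.

diminished sixth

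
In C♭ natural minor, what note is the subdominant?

Fb

Degree 4 takes the letter 3 steps above C, which is F.
In natural minor, degree 4 sits 5 semitones above the tonic. Cb + 5 semitones is pitch class 4, spelled on F as Fb.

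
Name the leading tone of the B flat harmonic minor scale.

Degree 7 takes the letter 6 steps above B, which is A.
In harmonic minor, degree 7 sits 11 semitones above the tonic. Bb + 11 semitones is pitch class 9, spelled on A as A.

A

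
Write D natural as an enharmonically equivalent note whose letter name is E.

Plain E sits 2 semitones above D, so on the letter E the same pitch needs a double flat: Ebb.

Ebb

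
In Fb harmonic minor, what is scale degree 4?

Bbb

The Fb harmonic minor scale runs Fb Gb Abb Bbb Cb Dbb Eb.
Degree 4 is Bbb.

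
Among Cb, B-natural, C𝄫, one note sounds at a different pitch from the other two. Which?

Cbb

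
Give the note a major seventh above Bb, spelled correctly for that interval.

A seventh above B lands on the letter A.
A major seventh spans 11 semitones, so Bb moves to pitch class 9. On the letter A that is A.

A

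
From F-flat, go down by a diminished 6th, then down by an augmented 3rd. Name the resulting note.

Fb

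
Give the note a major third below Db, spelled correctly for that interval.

Bbb

A third below D lands on the letter B.
A major third spans 4 semitones, so Db moves to pitch class 9. On the letter B that is Bbb.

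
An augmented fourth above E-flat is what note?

A

A fourth above E lands on the letter A.
An augmented fourth spans 6 semitones, so Eb moves to pitch class 9. On the letter A that is A.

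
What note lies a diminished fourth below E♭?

B

A fourth below E lands on the letter B.
A diminished fourth spans 4 semitones, so Eb moves to pitch class 11. On the letter B that is B.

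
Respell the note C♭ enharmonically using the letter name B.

Cb is pitch class 11. The letter B alone is pitch class 11.
Pitch class 11 on B needs no accidental: B.

B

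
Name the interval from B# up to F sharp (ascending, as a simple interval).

diminished fifth

Counting letters B–C–D–E–F gives a fifth.
B#→F# = 6 semitones, 1 narrower than the perfect fifth (7), so diminished.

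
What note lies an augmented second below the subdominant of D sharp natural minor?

The subdominant of D# natural minor is G#.
An augmented second (3 semitones) below G# lands on the letter F, giving F.

F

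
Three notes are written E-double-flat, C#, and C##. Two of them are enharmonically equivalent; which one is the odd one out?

C#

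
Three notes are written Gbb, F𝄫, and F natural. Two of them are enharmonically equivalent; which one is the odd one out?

In 12-tone equal temperament, enharmonic equivalents share a pitch class. Gbb is pitch class 5; Fbb is pitch class 3; F is pitch class 5.
Gbb and F share pitch class 5, while Fbb is pitch class 3.

Fbb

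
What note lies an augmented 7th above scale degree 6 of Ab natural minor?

E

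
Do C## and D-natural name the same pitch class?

Yes

C## = pitch class 2 and D = pitch class 2 — the same pitch class, so they are enharmonic equivalents.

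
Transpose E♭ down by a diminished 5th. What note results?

E down a perfect fifth is A, so the target letter is A.
From Eb, a diminished fifth is 6 semitones down: A.

A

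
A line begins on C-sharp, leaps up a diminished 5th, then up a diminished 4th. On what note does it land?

A diminished fifth up from C# is G (letter G, 6 semitones up).
A diminished fourth up from G is Cb (letter C, 4 semitones up).

Cb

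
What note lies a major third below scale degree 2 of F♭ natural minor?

Scale degree 2 of Fb natural minor is Gb.
A major third (4 semitones) below Gb lands on the letter E, giving Ebb.

Ebb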